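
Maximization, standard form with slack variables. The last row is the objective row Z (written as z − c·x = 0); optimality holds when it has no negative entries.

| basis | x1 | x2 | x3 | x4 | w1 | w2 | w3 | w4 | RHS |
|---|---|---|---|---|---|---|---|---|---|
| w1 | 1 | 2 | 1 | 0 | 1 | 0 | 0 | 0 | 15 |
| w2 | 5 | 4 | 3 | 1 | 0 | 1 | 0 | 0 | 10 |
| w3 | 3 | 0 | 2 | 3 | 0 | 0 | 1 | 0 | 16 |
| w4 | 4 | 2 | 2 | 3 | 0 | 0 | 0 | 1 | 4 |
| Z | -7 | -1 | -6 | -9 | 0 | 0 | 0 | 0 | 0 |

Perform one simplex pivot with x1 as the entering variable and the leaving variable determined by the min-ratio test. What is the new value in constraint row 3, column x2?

Ratio test on column x1 — row 1: 15/1 = 15; row 2: 10/5 = 2; row 3: 16/3 = 16/3; row 4: 4/4 = 1. Minimum is 1 at row 4 (w4 leaves); pivot element 4.
Divide row 4 by 4; eliminate column x1 from the other rows.
Row 3 update in column x2: 0 − 3·(1/2) = -3/2.

-3/2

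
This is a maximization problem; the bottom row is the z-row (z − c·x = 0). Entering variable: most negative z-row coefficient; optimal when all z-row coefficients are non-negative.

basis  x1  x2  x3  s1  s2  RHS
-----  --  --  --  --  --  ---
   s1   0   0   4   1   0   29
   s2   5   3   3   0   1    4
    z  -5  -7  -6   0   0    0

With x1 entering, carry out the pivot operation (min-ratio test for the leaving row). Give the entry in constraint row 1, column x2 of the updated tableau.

0

Ratio test on column x1 — row 1: entry 0 ≤ 0; row 2: 4/5 = 4/5. Minimum is 4/5 at row 2 (s2 leaves); pivot element 5.
Divide row 2 by 5; eliminate column x1 from the other rows.
Row 1 update in column x2: 0 − 0·(3/5) = 0.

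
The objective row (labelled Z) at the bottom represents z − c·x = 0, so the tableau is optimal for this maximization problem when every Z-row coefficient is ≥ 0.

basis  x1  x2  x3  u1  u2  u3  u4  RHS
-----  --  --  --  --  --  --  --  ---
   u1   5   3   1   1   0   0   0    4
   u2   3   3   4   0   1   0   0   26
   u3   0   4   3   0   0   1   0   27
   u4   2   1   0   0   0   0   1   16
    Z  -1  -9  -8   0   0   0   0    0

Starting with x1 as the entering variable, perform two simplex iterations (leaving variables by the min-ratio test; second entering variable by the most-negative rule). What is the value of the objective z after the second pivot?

12

Ratio test on column x1 — row 1: 4/5 = 4/5; row 2: 26/3 = 26/3; row 3: entry 0 ≤ 0; row 4: 16/2 = 8. Minimum is 4/5 at row 1 (u1 leaves); pivot element 5.
Pivot on row 1; the Z-row RHS becomes 0 − (-1)·(4/5) = 4/5.
Next entering variable (most negative Z-row entry -42/5): x2.
Ratio test on column x2 — row 1: (4/5)/(3/5) = 4/3; row 2: (118/5)/(6/5) = 59/3; row 3: 27/4 = 27/4; row 4: entry -1/5 ≤ 0. Minimum is 4/3 at row 1 (x1 leaves); pivot element 3/5.
After the second pivot the Z-row RHS is 4/5 − (-42/5)·(4/3) = 12.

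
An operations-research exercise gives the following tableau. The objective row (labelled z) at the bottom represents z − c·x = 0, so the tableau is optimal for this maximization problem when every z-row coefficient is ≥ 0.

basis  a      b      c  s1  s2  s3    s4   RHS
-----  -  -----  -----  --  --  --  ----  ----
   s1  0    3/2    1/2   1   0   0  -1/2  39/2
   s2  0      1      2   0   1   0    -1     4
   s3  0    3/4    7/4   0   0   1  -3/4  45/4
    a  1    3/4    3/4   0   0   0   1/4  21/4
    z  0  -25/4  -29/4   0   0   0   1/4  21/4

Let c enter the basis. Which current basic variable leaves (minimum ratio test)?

Column c entries and ratios — s1: (39/2)/(1/2) = 39; s2: 4/2 = 2; s3: (45/4)/(7/4) = 45/7; a: (21/4)/(3/4) = 7.
Smallest ratio is 2 in the row of s2, so s2 leaves.

s2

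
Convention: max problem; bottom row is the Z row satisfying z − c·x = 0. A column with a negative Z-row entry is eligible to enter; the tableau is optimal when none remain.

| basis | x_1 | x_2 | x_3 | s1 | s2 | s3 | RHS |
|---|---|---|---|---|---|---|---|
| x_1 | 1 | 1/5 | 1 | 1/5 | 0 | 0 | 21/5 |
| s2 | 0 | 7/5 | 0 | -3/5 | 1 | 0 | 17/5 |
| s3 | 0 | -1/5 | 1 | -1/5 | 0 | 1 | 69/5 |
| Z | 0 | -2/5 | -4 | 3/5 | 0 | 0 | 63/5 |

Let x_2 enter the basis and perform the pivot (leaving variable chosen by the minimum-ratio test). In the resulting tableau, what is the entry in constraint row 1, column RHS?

Ratio test on column x_2 — row 1: (21/5)/(1/5) = 21; row 2: (17/5)/(7/5) = 17/7; row 3: entry -1/5 ≤ 0. Minimum is 17/7 at row 2 (s2 leaves); pivot element 7/5.
Divide row 2 by 7/5; eliminate column x_2 from the other rows.
Row 1 update in column RHS: 21/5 − (1/5)·(17/7) = 26/7.

26/7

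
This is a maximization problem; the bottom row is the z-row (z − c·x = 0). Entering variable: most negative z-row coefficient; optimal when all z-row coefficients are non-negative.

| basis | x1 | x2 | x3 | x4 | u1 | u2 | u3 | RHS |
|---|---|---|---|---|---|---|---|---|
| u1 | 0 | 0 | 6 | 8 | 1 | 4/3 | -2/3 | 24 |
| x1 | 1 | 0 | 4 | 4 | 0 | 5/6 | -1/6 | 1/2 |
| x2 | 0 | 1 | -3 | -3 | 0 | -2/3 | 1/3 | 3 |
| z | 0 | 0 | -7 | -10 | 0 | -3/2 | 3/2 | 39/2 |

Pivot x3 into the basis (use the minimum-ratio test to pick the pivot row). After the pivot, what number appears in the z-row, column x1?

7/4

Ratio test on column x3 — row 1: 24/6 = 4; row 2: (1/2)/4 = 1/8; row 3: entry -3 ≤ 0. Minimum is 1/8 at row 2 (x1 leaves); pivot element 4.
Divide row 2 by 4; eliminate column x3 from the other rows.
z-row update in column x1: 0 − (-7)·(1/4) = 7/4.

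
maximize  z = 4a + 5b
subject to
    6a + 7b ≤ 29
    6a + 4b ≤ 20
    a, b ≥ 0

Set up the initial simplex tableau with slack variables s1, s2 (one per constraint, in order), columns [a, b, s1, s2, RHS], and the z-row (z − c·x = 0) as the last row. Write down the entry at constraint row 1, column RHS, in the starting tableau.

29

The RHS of constraint 1 is b_1 = 29.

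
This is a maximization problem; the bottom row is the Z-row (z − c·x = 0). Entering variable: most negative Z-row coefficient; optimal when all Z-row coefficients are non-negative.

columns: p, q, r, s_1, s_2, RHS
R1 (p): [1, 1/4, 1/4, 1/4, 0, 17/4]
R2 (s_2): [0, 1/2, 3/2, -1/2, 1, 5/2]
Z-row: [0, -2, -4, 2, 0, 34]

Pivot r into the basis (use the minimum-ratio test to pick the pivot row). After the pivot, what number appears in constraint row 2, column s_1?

-1/3

Ratio test on column r — row 1: (17/4)/(1/4) = 17; row 2: (5/2)/(3/2) = 5/3. Minimum is 5/3 at row 2 (s_2 leaves); pivot element 3/2.
Divide row 2 by 3/2; eliminate column r from the other rows.
In the new row 2, the s_1 entry is the old entry divided by the pivot: (-1/2)/(3/2) = -1/3.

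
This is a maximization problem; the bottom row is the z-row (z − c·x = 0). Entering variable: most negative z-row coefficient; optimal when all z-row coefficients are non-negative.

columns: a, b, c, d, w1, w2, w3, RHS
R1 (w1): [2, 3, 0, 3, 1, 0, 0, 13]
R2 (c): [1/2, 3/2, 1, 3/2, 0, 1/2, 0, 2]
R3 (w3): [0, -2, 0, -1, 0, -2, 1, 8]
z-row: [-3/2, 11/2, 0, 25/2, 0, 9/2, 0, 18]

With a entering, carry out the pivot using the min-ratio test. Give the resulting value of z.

24

Ratio test on column a — row 1: 13/2 = 13/2; row 2: 2/(1/2) = 4; row 3: entry 0 ≤ 0. Minimum is 4 at row 2 (c leaves); pivot element 1/2.
Pivot on row 2; the z-row RHS becomes 18 − (-3/2)·4 = 24.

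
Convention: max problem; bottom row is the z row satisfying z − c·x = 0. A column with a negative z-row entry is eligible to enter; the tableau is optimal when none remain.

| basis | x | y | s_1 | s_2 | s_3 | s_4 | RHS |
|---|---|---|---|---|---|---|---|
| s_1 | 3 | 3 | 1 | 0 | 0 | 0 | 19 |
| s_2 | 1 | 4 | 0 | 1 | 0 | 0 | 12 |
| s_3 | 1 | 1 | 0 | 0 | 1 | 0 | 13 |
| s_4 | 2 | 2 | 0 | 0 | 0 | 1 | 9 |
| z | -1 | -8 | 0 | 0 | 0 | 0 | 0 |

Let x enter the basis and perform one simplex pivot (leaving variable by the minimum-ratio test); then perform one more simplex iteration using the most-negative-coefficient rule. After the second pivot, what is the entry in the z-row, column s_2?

7/3

Ratio test on column x — row 1: 19/3 = 19/3; row 2: 12/1 = 12; row 3: 13/1 = 13; row 4: 9/2 = 9/2. Minimum is 9/2 at row 4 (s_4 leaves); pivot element 2.
Divide row 4 by 2; eliminate column x from the other rows.
Second iteration: most negative z-row entry is -7 in column y, so y enters.
Ratio test on column y — row 1: entry 0 ≤ 0; row 2: (15/2)/3 = 5/2; row 3: entry 0 ≤ 0; row 4: (9/2)/1 = 9/2. Minimum is 5/2 at row 2 (s_2 leaves); pivot element 3.
Divide row 2 by 3; eliminate column y from the other rows.
After both pivots, the entry at the z-row, column s_2 is 7/3.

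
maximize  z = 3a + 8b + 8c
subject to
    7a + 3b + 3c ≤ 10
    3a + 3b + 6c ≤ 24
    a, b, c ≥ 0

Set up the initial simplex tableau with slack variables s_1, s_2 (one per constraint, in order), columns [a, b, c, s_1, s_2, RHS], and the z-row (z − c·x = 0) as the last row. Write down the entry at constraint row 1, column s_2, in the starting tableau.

Slack s_2 belongs to constraint 2; its column is the unit vector e_2, so the entry in row 1 is 0.

0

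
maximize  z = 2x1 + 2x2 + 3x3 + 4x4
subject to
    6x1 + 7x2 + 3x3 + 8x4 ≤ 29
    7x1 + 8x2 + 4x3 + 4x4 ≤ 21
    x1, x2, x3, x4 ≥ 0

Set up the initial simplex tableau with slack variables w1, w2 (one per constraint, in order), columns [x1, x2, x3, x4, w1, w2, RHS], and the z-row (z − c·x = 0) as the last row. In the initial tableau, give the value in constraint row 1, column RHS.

The RHS of constraint 1 is b_1 = 29.

29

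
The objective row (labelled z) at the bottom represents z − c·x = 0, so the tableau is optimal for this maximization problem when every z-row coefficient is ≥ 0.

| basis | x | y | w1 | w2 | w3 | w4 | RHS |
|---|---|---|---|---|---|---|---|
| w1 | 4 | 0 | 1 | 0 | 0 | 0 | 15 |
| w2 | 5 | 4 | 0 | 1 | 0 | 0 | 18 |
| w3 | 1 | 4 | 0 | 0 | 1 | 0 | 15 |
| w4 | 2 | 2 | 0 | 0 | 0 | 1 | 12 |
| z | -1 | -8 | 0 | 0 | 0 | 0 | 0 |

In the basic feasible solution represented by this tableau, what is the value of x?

x is not in the basis, so in the current basic feasible solution x = 0.

0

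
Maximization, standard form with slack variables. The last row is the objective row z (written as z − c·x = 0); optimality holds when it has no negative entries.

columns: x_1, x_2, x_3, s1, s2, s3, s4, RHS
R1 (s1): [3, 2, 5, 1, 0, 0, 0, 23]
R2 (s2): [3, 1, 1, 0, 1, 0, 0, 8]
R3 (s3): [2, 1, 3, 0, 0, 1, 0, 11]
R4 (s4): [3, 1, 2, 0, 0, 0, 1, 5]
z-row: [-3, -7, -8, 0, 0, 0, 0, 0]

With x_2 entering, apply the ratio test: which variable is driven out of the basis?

s4

Column x_2 entries and ratios — s1: 23/2 = 23/2; s2: 8/1 = 8; s3: 11/1 = 11; s4: 5/1 = 5.
Smallest ratio is 5 in the row of s4, so s4 leaves.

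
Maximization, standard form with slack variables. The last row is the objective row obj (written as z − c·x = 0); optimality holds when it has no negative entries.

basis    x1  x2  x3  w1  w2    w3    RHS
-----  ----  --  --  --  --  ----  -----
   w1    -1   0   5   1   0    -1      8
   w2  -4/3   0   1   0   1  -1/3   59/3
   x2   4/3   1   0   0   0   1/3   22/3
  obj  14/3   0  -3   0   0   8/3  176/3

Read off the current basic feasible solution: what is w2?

w2 is basic (row 2); its value is the RHS of that row, 59/3.

59/3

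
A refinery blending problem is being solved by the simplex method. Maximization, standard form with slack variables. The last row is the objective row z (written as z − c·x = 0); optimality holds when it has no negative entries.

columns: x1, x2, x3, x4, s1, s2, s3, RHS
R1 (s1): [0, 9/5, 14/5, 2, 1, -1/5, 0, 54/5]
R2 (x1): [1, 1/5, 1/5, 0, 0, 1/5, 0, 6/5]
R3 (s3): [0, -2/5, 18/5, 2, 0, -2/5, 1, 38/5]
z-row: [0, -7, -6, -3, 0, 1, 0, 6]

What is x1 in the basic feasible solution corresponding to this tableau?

x1 is basic (row 2); its value is the RHS of that row, 6/5.

6/5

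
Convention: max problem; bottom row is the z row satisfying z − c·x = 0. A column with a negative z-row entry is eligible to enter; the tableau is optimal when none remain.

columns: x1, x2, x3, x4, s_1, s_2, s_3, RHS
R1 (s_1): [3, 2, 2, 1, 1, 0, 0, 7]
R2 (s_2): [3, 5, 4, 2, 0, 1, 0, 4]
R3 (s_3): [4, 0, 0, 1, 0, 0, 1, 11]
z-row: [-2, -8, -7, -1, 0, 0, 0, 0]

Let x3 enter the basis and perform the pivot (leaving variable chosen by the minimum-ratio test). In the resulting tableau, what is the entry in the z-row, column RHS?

7

Ratio test on column x3 — row 1: 7/2 = 7/2; row 2: 4/4 = 1; row 3: entry 0 ≤ 0. Minimum is 1 at row 2 (s_2 leaves); pivot element 4.
Divide row 2 by 4; eliminate column x3 from the other rows.
z-row update in column RHS: 0 − (-7)·1 = 7.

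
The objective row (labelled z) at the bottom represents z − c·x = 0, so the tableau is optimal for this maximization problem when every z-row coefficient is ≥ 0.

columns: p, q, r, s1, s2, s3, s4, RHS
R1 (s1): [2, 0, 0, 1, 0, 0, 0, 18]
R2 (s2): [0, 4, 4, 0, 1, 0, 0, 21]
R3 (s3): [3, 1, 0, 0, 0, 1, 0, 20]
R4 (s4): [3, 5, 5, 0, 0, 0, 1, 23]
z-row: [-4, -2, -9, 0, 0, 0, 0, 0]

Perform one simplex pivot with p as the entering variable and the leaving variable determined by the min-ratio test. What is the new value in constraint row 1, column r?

0

Ratio test on column p — row 1: 18/2 = 9; row 2: entry 0 ≤ 0; row 3: 20/3 = 20/3; row 4: 23/3 = 23/3. Minimum is 20/3 at row 3 (s3 leaves); pivot element 3.
Divide row 3 by 3; eliminate column p from the other rows.
Row 1 update in column r: 0 − 2·0 = 0.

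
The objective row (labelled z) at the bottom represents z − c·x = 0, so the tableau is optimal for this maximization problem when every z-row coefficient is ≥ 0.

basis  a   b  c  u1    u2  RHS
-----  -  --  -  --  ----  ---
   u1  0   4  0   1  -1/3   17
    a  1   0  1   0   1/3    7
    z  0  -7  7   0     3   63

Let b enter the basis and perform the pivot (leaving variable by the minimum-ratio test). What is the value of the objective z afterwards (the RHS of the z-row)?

Ratio test on column b — row 1: 17/4 = 17/4; row 2: entry 0 ≤ 0. Minimum is 17/4 at row 1 (u1 leaves); pivot element 4.
Pivot on row 1; the z-row RHS becomes 63 − (-7)·(17/4) = 371/4.

371/4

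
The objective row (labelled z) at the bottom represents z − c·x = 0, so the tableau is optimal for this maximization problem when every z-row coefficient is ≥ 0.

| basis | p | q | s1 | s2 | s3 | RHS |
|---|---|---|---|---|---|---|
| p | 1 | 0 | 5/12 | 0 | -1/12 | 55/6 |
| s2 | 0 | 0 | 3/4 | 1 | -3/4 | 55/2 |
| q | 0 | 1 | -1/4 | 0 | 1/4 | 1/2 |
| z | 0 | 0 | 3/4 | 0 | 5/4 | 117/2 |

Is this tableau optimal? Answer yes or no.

yes

Every z-row coefficient is ≥ 0, so the tableau is optimal.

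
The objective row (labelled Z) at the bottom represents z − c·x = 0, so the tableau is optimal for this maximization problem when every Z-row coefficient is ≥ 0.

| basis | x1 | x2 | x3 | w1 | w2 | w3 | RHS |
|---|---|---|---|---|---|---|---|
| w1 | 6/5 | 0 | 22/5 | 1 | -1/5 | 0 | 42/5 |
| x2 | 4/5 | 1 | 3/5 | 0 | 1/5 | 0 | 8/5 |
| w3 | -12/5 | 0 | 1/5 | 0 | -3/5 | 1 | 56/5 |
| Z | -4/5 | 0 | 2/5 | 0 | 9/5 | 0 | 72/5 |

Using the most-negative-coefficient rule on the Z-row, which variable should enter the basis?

Negative Z-row entries: x1: -4/5.
The most negative is -4/5 in column x1, so x1 enters.

x1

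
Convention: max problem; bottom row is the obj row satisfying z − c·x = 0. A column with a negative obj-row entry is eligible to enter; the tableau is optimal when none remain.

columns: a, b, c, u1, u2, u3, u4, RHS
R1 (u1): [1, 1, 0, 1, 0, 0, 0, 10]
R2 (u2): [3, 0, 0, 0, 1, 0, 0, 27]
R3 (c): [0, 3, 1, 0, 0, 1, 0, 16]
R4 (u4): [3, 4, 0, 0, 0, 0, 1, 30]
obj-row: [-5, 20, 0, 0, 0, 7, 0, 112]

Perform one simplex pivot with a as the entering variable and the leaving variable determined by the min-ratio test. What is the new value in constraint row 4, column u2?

Ratio test on column a — row 1: 10/1 = 10; row 2: 27/3 = 9; row 3: entry 0 ≤ 0; row 4: 30/3 = 10. Minimum is 9 at row 2 (u2 leaves); pivot element 3.
Divide row 2 by 3; eliminate column a from the other rows.
Row 4 update in column u2: 0 − 3·(1/3) = -1.

-1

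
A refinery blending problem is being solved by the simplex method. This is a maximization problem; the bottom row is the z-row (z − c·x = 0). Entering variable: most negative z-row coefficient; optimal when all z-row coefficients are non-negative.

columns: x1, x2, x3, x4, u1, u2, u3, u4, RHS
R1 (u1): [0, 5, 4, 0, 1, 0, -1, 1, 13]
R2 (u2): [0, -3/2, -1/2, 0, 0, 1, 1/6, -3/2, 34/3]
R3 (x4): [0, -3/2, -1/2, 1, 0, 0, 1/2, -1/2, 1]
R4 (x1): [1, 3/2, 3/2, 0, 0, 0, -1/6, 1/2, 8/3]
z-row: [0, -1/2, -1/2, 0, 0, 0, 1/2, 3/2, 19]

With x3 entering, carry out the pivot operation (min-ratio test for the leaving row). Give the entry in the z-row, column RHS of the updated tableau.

Ratio test on column x3 — row 1: 13/4 = 13/4; row 2: entry -1/2 ≤ 0; row 3: entry -1/2 ≤ 0; row 4: (8/3)/(3/2) = 16/9. Minimum is 16/9 at row 4 (x1 leaves); pivot element 3/2.
Divide row 4 by 3/2; eliminate column x3 from the other rows.
z-row update in column RHS: 19 − (-1/2)·(16/9) = 179/9.

179/9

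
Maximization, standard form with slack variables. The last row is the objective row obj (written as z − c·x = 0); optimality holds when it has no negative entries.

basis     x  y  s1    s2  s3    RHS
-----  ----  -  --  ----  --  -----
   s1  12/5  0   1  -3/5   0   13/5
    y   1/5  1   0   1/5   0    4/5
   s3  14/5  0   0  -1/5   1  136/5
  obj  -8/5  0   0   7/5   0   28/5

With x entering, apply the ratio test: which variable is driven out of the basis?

s1

Column x entries and ratios — s1: (13/5)/(12/5) = 13/12; y: (4/5)/(1/5) = 4; s3: (136/5)/(14/5) = 68/7.
Smallest ratio is 13/12 in the row of s1, so s1 leaves.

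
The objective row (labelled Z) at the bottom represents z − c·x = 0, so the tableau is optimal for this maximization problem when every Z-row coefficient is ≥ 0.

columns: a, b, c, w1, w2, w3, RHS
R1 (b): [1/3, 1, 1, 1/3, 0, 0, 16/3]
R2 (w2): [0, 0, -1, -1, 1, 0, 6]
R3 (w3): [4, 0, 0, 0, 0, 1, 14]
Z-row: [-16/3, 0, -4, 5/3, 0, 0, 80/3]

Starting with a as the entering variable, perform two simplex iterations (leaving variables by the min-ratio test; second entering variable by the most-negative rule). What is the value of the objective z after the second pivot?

Ratio test on column a — row 1: (16/3)/(1/3) = 16; row 2: entry 0 ≤ 0; row 3: 14/4 = 7/2. Minimum is 7/2 at row 3 (w3 leaves); pivot element 4.
Pivot on row 3; the Z-row RHS becomes 80/3 − (-16/3)·(7/2) = 136/3.
Next entering variable (most negative Z-row entry -4): c.
Ratio test on column c — row 1: (25/6)/1 = 25/6; row 2: entry -1 ≤ 0; row 3: entry 0 ≤ 0. Minimum is 25/6 at row 1 (b leaves); pivot element 1.
After the second pivot the Z-row RHS is 136/3 − (-4)·(25/6) = 62.

62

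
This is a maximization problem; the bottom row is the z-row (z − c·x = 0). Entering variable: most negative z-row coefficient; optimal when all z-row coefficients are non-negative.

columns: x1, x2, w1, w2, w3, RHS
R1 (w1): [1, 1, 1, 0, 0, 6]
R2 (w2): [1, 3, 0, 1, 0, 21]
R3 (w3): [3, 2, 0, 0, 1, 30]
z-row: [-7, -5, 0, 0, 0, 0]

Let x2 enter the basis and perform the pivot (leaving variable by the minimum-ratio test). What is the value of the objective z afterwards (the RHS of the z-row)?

30

Ratio test on column x2 — row 1: 6/1 = 6; row 2: 21/3 = 7; row 3: 30/2 = 15. Minimum is 6 at row 1 (w1 leaves); pivot element 1.
Pivot on row 1; the z-row RHS becomes 0 − (-5)·6 = 30.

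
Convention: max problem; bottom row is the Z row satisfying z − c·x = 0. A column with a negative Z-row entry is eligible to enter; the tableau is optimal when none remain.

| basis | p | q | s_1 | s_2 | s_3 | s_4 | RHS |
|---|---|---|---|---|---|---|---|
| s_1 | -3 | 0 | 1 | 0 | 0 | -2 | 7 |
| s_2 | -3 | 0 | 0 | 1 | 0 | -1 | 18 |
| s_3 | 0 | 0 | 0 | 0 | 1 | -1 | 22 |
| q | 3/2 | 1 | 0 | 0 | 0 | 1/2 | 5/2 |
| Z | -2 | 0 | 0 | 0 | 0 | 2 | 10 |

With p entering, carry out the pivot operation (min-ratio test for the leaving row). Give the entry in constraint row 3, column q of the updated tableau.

Ratio test on column p — row 1: entry -3 ≤ 0; row 2: entry -3 ≤ 0; row 3: entry 0 ≤ 0; row 4: (5/2)/(3/2) = 5/3. Minimum is 5/3 at row 4 (q leaves); pivot element 3/2.
Divide row 4 by 3/2; eliminate column p from the other rows.
Row 3 update in column q: 0 − 0·(2/3) = 0.

0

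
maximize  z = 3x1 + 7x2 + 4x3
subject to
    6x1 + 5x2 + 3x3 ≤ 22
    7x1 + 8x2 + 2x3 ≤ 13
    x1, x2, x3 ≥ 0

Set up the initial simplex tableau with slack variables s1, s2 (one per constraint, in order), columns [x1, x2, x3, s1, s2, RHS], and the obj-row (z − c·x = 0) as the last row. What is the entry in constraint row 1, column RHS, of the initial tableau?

22

The RHS of constraint 1 is b_1 = 22.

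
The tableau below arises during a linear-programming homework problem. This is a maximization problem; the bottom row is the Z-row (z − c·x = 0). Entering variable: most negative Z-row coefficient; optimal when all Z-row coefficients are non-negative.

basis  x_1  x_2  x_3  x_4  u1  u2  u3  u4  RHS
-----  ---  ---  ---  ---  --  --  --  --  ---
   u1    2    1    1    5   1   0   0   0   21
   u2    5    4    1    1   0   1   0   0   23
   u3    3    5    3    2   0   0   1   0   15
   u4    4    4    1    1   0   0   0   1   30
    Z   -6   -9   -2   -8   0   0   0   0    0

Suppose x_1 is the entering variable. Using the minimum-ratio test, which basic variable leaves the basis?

u2

Column x_1 entries and ratios — u1: 21/2 = 21/2; u2: 23/5 = 23/5; u3: 15/3 = 5; u4: 30/4 = 15/2.
Smallest ratio is 23/5 in the row of u2, so u2 leaves.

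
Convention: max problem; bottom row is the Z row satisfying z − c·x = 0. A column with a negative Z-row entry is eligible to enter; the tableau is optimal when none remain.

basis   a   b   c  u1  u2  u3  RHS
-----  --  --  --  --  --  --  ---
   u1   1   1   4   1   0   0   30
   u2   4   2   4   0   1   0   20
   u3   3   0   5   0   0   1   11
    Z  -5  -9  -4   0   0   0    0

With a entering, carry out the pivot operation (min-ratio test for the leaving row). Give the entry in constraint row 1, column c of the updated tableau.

7/3

Ratio test on column a — row 1: 30/1 = 30; row 2: 20/4 = 5; row 3: 11/3 = 11/3. Minimum is 11/3 at row 3 (u3 leaves); pivot element 3.
Divide row 3 by 3; eliminate column a from the other rows.
Row 1 update in column c: 4 − 1·(5/3) = 7/3.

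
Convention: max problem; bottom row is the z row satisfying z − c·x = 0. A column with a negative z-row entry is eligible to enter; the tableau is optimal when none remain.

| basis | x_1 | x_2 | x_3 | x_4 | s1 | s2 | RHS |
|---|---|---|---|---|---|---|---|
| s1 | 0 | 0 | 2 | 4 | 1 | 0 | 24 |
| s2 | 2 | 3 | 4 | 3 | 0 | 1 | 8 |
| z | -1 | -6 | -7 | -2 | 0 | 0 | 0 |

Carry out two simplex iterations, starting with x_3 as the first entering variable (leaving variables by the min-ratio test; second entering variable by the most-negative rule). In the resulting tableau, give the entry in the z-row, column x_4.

Ratio test on column x_3 — row 1: 24/2 = 12; row 2: 8/4 = 2. Minimum is 2 at row 2 (s2 leaves); pivot element 4.
Divide row 2 by 4; eliminate column x_3 from the other rows.
Second iteration: most negative z-row entry is -3/4 in column x_2, so x_2 enters.
Ratio test on column x_2 — row 1: entry -3/2 ≤ 0; row 2: 2/(3/4) = 8/3. Minimum is 8/3 at row 2 (x_3 leaves); pivot element 3/4.
Divide row 2 by 3/4; eliminate column x_2 from the other rows.
After both pivots, the entry at the z-row, column x_4 is 4.

4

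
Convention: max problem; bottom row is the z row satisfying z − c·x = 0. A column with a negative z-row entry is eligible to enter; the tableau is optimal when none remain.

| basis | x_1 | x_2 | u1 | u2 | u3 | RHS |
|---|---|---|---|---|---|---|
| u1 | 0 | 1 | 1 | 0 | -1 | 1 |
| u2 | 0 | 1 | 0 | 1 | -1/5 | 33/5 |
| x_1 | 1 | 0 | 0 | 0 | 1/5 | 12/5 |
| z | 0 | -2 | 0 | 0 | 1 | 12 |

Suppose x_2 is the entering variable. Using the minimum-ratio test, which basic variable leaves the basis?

Column x_2 entries and ratios — u1: 1/1 = 1; u2: (33/5)/1 = 33/5; x_1: 0 ≤ 0, skip.
Smallest ratio is 1 in the row of u1, so u1 leaves.

u1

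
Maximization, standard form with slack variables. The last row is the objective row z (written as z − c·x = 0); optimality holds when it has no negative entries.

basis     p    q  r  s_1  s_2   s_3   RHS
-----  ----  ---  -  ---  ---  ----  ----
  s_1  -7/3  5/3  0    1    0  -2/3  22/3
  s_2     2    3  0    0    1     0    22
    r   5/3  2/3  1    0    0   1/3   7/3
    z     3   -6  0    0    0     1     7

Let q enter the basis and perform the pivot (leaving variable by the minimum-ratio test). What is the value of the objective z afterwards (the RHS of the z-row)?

28

Ratio test on column q — row 1: (22/3)/(5/3) = 22/5; row 2: 22/3 = 22/3; row 3: (7/3)/(2/3) = 7/2. Minimum is 7/2 at row 3 (r leaves); pivot element 2/3.
Pivot on row 3; the z-row RHS becomes 7 − (-6)·(7/2) = 28.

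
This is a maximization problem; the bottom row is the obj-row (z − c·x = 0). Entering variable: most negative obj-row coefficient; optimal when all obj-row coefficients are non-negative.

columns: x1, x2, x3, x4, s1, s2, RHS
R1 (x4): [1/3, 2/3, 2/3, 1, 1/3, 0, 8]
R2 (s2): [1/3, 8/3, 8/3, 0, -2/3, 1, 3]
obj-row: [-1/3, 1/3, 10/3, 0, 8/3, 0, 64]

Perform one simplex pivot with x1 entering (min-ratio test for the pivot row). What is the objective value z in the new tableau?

67

Ratio test on column x1 — row 1: 8/(1/3) = 24; row 2: 3/(1/3) = 9. Minimum is 9 at row 2 (s2 leaves); pivot element 1/3.
Pivot on row 2; the obj-row RHS becomes 64 − (-1/3)·9 = 67.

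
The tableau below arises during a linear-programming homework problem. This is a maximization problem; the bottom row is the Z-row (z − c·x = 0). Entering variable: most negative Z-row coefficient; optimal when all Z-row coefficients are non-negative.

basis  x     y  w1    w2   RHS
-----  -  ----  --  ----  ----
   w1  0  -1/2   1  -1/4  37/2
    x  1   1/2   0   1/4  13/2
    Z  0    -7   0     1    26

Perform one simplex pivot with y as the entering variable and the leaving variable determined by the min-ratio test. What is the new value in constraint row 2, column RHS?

13

Ratio test on column y — row 1: entry -1/2 ≤ 0; row 2: (13/2)/(1/2) = 13. Minimum is 13 at row 2 (x leaves); pivot element 1/2.
Divide row 2 by 1/2; eliminate column y from the other rows.
In the new row 2, the RHS entry is the old entry divided by the pivot: (13/2)/(1/2) = 13.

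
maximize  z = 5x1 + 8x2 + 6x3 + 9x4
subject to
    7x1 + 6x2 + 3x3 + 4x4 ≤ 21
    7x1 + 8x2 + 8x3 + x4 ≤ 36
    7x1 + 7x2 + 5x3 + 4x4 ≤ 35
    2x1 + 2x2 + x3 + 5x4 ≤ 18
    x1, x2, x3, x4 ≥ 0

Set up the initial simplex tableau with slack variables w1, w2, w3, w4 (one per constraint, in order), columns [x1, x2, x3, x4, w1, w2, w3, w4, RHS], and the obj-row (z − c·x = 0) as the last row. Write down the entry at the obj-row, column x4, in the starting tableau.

-9

The obj-row carries the negated objective coefficients: the x4 entry is -9.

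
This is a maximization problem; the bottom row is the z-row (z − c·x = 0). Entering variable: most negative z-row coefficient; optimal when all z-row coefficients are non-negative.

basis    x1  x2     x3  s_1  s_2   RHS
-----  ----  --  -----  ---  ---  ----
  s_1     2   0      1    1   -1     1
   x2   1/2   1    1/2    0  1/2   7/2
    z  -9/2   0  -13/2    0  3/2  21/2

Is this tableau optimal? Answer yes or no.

no

The z-row has a negative entry -13/2 in column x3, so it is not optimal.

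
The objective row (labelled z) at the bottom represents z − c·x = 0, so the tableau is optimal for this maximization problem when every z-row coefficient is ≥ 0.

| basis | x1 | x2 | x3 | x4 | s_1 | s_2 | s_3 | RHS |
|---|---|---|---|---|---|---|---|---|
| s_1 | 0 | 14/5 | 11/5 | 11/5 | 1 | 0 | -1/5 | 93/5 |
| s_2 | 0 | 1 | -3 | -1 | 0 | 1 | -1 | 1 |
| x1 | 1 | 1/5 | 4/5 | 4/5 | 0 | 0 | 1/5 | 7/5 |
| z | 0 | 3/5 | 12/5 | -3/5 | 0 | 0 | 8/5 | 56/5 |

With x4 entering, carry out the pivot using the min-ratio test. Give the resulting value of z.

49/4

Ratio test on column x4 — row 1: (93/5)/(11/5) = 93/11; row 2: entry -1 ≤ 0; row 3: (7/5)/(4/5) = 7/4. Minimum is 7/4 at row 3 (x1 leaves); pivot element 4/5.
Pivot on row 3; the z-row RHS becomes 56/5 − (-3/5)·(7/4) = 49/4.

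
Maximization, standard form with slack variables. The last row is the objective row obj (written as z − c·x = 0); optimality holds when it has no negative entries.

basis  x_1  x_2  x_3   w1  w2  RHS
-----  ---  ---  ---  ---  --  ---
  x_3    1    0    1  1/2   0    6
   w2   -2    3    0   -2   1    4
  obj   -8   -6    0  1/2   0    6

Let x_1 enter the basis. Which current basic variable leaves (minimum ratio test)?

x_3

Column x_1 entries and ratios — x_3: 6/1 = 6; w2: -2 ≤ 0, skip.
Smallest ratio is 6 in the row of x_3, so x_3 leaves.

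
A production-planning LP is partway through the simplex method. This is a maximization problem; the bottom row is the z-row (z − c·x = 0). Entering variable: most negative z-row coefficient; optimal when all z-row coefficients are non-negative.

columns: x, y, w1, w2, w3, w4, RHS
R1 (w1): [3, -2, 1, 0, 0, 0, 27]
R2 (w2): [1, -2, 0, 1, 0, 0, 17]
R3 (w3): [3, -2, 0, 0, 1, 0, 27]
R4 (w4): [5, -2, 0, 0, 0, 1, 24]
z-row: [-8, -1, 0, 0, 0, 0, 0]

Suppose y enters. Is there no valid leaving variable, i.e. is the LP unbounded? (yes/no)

Every constraint-row entry in column y is ≤ 0, so increasing y is unbounded.

yes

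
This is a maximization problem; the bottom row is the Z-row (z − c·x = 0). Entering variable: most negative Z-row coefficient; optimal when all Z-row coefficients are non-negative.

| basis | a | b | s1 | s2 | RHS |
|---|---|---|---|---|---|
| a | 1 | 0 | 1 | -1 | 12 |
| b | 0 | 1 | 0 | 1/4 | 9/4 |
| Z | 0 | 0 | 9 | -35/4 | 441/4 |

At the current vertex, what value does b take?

9/4

b is basic (row 2); its value is the RHS of that row, 9/4.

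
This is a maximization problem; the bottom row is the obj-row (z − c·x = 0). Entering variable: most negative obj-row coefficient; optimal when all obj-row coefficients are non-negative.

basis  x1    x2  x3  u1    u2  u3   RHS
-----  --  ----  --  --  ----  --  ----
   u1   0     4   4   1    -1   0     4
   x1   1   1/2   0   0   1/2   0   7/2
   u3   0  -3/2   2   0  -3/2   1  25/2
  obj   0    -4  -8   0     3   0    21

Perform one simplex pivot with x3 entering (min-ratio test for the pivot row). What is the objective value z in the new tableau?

29

Ratio test on column x3 — row 1: 4/4 = 1; row 2: entry 0 ≤ 0; row 3: (25/2)/2 = 25/4. Minimum is 1 at row 1 (u1 leaves); pivot element 4.
Pivot on row 1; the obj-row RHS becomes 21 − (-8)·1 = 29.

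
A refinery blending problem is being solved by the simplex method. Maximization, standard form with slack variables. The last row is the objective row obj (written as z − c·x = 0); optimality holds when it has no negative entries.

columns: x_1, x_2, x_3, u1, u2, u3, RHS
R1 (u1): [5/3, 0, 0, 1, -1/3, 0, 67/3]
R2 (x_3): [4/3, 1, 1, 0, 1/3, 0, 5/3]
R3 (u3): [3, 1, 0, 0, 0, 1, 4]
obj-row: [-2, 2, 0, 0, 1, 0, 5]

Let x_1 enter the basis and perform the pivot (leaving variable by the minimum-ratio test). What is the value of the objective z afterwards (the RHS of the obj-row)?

Ratio test on column x_1 — row 1: (67/3)/(5/3) = 67/5; row 2: (5/3)/(4/3) = 5/4; row 3: 4/3 = 4/3. Minimum is 5/4 at row 2 (x_3 leaves); pivot element 4/3.
Pivot on row 2; the obj-row RHS becomes 5 − (-2)·(5/4) = 15/2.

15/2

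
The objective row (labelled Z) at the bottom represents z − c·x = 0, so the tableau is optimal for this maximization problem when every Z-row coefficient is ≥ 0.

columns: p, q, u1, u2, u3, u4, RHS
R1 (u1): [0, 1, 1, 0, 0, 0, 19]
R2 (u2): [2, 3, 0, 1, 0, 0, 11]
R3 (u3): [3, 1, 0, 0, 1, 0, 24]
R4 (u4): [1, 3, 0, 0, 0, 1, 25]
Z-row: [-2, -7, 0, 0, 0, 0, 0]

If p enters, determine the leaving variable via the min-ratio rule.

u2

Column p entries and ratios — u1: 0 ≤ 0, skip; u2: 11/2 = 11/2; u3: 24/3 = 8; u4: 25/1 = 25.
Smallest ratio is 11/2 in the row of u2, so u2 leaves.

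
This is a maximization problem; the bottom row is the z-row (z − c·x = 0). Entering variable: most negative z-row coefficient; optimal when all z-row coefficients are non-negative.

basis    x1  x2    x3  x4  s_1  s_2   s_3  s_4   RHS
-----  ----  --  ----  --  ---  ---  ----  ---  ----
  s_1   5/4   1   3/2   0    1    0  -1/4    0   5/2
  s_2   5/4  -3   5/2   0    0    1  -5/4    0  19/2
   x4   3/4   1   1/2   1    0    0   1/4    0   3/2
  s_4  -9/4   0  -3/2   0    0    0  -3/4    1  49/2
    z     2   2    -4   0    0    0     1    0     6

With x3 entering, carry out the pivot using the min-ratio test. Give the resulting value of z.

Ratio test on column x3 — row 1: (5/2)/(3/2) = 5/3; row 2: (19/2)/(5/2) = 19/5; row 3: (3/2)/(1/2) = 3; row 4: entry -3/2 ≤ 0. Minimum is 5/3 at row 1 (s_1 leaves); pivot element 3/2.
Pivot on row 1; the z-row RHS becomes 6 − (-4)·(5/3) = 38/3.

38/3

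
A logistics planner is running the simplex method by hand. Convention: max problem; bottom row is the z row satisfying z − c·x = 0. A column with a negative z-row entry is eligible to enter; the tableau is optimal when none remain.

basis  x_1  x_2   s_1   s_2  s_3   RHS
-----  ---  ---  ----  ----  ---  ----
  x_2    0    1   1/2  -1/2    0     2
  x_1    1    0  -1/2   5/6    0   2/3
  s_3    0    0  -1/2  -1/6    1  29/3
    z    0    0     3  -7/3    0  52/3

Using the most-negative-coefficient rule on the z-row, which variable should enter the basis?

Negative z-row entries: s_2: -7/3.
The most negative is -7/3 in column s_2, so s_2 enters.

s_2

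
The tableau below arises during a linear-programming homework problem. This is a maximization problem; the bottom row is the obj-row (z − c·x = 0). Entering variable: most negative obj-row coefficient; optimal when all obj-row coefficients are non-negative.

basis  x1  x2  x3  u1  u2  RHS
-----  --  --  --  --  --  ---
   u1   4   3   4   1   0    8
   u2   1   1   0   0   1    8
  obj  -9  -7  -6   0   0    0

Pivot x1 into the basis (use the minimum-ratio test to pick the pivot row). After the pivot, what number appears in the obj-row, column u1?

9/4

Ratio test on column x1 — row 1: 8/4 = 2; row 2: 8/1 = 8. Minimum is 2 at row 1 (u1 leaves); pivot element 4.
Divide row 1 by 4; eliminate column x1 from the other rows.
obj-row update in column u1: 0 − (-9)·(1/4) = 9/4.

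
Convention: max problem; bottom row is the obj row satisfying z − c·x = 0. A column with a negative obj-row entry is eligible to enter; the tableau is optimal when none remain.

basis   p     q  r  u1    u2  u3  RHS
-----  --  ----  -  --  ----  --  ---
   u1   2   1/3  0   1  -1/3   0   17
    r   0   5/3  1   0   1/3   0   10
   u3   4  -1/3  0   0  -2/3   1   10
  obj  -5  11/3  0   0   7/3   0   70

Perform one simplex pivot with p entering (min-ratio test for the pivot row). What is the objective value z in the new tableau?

Ratio test on column p — row 1: 17/2 = 17/2; row 2: entry 0 ≤ 0; row 3: 10/4 = 5/2. Minimum is 5/2 at row 3 (u3 leaves); pivot element 4.
Pivot on row 3; the obj-row RHS becomes 70 − (-5)·(5/2) = 165/2.

165/2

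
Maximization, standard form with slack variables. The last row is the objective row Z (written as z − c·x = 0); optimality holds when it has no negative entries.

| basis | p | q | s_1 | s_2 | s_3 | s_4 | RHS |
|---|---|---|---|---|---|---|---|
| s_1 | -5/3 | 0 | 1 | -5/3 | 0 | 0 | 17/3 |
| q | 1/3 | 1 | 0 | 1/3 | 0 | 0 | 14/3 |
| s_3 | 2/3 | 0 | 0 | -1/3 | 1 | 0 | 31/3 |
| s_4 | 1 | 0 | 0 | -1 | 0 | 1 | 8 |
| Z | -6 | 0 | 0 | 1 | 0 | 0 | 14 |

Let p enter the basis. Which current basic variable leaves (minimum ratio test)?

s_4

Column p entries and ratios — s_1: -5/3 ≤ 0, skip; q: (14/3)/(1/3) = 14; s_3: (31/3)/(2/3) = 31/2; s_4: 8/1 = 8.
Smallest ratio is 8 in the row of s_4, so s_4 leaves.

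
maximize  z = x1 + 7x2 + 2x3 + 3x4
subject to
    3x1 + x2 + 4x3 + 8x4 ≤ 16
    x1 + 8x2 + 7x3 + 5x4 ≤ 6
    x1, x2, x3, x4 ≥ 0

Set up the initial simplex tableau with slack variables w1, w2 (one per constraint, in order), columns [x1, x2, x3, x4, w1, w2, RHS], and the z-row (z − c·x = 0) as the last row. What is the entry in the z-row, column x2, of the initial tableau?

-7

The z-row carries the negated objective coefficients: the x2 entry is -7.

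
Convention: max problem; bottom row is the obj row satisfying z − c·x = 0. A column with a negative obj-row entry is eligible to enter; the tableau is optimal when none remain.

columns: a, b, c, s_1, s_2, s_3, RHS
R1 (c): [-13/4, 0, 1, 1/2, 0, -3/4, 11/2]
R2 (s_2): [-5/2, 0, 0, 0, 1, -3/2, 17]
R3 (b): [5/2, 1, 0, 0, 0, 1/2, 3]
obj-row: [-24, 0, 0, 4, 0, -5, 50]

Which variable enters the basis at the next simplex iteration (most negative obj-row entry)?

a

Negative obj-row entries: a: -24, s_3: -5.
The most negative is -24 in column a, so a enters.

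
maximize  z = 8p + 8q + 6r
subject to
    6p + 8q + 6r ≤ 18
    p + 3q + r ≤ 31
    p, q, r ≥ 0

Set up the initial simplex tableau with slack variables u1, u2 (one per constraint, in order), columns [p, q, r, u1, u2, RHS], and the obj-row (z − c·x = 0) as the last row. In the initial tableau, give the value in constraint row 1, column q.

Constraint 1 has coefficient 8 on q.

8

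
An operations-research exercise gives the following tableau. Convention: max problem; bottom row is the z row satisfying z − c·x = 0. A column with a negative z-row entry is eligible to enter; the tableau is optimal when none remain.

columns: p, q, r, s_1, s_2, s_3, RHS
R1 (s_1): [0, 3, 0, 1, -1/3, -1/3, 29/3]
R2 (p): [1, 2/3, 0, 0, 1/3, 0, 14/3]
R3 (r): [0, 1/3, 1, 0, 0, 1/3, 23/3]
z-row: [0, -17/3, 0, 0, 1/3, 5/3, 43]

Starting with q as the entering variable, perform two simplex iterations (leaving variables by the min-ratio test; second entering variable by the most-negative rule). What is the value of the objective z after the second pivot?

Ratio test on column q — row 1: (29/3)/3 = 29/9; row 2: (14/3)/(2/3) = 7; row 3: (23/3)/(1/3) = 23. Minimum is 29/9 at row 1 (s_1 leaves); pivot element 3.
Pivot on row 1; the z-row RHS becomes 43 − (-17/3)·(29/9) = 1654/27.
Next entering variable (most negative z-row entry -8/27): s_2.
Ratio test on column s_2 — row 1: entry -1/9 ≤ 0; row 2: (68/27)/(11/27) = 68/11; row 3: (178/27)/(1/27) = 178. Minimum is 68/11 at row 2 (p leaves); pivot element 11/27.
After the second pivot the z-row RHS is 1654/27 − (-8/27)·(68/11) = 694/11.

694/11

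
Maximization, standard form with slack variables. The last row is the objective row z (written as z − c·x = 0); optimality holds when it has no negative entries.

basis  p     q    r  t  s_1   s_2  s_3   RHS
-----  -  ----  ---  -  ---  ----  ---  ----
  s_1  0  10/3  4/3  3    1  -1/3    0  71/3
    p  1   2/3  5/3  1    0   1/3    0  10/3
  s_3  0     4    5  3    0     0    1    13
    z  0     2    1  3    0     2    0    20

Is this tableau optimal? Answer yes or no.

Every z-row coefficient is ≥ 0, so the tableau is optimal.

yes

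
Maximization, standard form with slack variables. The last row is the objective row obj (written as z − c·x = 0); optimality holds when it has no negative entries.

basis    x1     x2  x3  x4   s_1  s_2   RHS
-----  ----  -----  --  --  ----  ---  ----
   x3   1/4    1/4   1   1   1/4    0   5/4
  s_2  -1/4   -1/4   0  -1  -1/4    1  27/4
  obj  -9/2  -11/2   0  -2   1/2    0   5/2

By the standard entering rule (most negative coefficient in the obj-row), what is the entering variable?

Negative obj-row entries: x1: -9/2, x2: -11/2, x4: -2.
The most negative is -11/2 in column x2, so x2 enters.

x2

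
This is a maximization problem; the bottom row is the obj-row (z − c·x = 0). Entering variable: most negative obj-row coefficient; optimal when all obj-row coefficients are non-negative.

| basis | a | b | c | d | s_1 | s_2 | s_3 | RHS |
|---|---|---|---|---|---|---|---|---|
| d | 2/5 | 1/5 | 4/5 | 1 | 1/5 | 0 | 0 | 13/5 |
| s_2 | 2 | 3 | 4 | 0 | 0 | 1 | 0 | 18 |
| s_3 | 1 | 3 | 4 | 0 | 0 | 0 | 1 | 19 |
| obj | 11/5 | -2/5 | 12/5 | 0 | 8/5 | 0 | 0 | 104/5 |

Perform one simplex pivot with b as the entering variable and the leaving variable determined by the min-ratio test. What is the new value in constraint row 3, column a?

Ratio test on column b — row 1: (13/5)/(1/5) = 13; row 2: 18/3 = 6; row 3: 19/3 = 19/3. Minimum is 6 at row 2 (s_2 leaves); pivot element 3.
Divide row 2 by 3; eliminate column b from the other rows.
Row 3 update in column a: 1 − 3·(2/3) = -1.

-1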